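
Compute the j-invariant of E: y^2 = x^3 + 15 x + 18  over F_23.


Delta = -16(4 a^3 + 27 b^2) mod 23 = 3
-1728 * (4 a)^3 = -1728 * (4*15)^3 mod 23 = 2
j = 2 * 3^(-1) mod 23 = 16

j = 16 (mod 23)


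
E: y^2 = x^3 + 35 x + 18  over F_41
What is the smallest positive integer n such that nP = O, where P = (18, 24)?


Compute successive multiples of P until we hit O:
  1P = (18, 24)
  2P = (25, 35)
  3P = (8, 21)
  4P = (36, 28)
  5P = (24, 2)
  6P = (17, 27)
  7P = (15, 8)
  8P = (0, 31)
  ... (continuing to 25P)
  25P = O

ord(P) = 25


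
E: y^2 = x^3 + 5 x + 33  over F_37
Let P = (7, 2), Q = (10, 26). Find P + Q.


P != Q, so use the chord formula.
s = (y2 - y1) / (x2 - x1) = (24) / (3) mod 37 = 8
x3 = s^2 - x1 - x2 mod 37 = 8^2 - 7 - 10 = 10
y3 = s (x1 - x3) - y1 mod 37 = 8 * (7 - 10) - 2 = 11

P + Q = (10, 11)


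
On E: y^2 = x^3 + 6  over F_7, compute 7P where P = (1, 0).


k = 7 = 111_2 (binary, LSB first: 111)
Double-and-add from P = (1, 0):
  bit 0 = 1: acc = O + (1, 0) = (1, 0)
  bit 1 = 1: acc = (1, 0) + O = (1, 0)
  bit 2 = 1: acc = (1, 0) + O = (1, 0)

7P = (1, 0)


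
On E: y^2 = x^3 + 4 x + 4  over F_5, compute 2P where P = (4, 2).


Doubling: s = (3 x1^2 + a) / (2 y1)
s = (3*4^2 + 4) / (2*2) mod 5 = 3
x3 = s^2 - 2 x1 mod 5 = 3^2 - 2*4 = 1
y3 = s (x1 - x3) - y1 mod 5 = 3 * (4 - 1) - 2 = 2

2P = (1, 2)


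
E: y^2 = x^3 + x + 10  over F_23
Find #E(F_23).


For each x in F_23, count y with y^2 = x^3 + 1 x + 10 mod 23:
  x = 1: RHS = 12, y in [9, 14]  -> 2 point(s)
  x = 4: RHS = 9, y in [3, 20]  -> 2 point(s)
  x = 5: RHS = 2, y in [5, 18]  -> 2 point(s)
  x = 6: RHS = 2, y in [5, 18]  -> 2 point(s)
  x = 8: RHS = 1, y in [1, 22]  -> 2 point(s)
  x = 9: RHS = 12, y in [9, 14]  -> 2 point(s)
  x = 10: RHS = 8, y in [10, 13]  -> 2 point(s)
  x = 11: RHS = 18, y in [8, 15]  -> 2 point(s)
  x = 12: RHS = 2, y in [5, 18]  -> 2 point(s)
  x = 13: RHS = 12, y in [9, 14]  -> 2 point(s)
  x = 14: RHS = 8, y in [10, 13]  -> 2 point(s)
  x = 17: RHS = 18, y in [8, 15]  -> 2 point(s)
  x = 18: RHS = 18, y in [8, 15]  -> 2 point(s)
  x = 20: RHS = 3, y in [7, 16]  -> 2 point(s)
  x = 21: RHS = 0, y in [0]  -> 1 point(s)
  x = 22: RHS = 8, y in [10, 13]  -> 2 point(s)
Affine points: 31. Add the point at infinity: total = 32.

#E(F_23) = 32


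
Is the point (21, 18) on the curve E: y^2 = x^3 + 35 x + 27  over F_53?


Check whether y^2 = x^3 + 35 x + 27 (mod 53) for (x, y) = (21, 18).
LHS: y^2 = 18^2 mod 53 = 6
RHS: x^3 + 35 x + 27 = 21^3 + 35*21 + 27 mod 53 = 6
LHS = RHS

Yes, on the curve


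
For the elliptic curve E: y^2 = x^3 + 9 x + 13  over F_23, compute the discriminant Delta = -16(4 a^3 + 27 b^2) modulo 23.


4 a^3 + 27 b^2 = 4*9^3 + 27*13^2 = 2916 + 4563 = 7479
Delta = -16 * (7479) = -119664
Delta mod 23 = 5

Delta = 5 (mod 23)


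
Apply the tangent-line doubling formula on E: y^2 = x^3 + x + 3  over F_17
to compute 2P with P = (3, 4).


Doubling: s = (3 x1^2 + a) / (2 y1)
s = (3*3^2 + 1) / (2*4) mod 17 = 12
x3 = s^2 - 2 x1 mod 17 = 12^2 - 2*3 = 2
y3 = s (x1 - x3) - y1 mod 17 = 12 * (3 - 2) - 4 = 8

2P = (2, 8)


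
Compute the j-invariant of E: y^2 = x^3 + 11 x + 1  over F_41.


Delta = -16(4 a^3 + 27 b^2) mod 41 = 33
-1728 * (4 a)^3 = -1728 * (4*11)^3 mod 41 = 2
j = 2 * 33^(-1) mod 41 = 10

j = 10 (mod 41)


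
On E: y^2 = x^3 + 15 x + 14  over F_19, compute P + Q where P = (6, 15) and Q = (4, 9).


P != Q, so use the chord formula.
s = (y2 - y1) / (x2 - x1) = (13) / (17) mod 19 = 3
x3 = s^2 - x1 - x2 mod 19 = 3^2 - 6 - 4 = 18
y3 = s (x1 - x3) - y1 mod 19 = 3 * (6 - 18) - 15 = 6

P + Q = (18, 6)


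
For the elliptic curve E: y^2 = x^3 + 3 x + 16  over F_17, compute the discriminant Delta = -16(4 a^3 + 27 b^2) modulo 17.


4 a^3 + 27 b^2 = 4*3^3 + 27*16^2 = 108 + 6912 = 7020
Delta = -16 * (7020) = -112320
Delta mod 17 = 16

Delta = 16 (mod 17)


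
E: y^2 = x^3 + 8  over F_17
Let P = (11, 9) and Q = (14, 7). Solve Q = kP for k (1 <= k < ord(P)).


Enumerate multiples of P until we hit Q = (14, 7):
  1P = (11, 9)
  2P = (14, 7)
Match found at i = 2.

k = 2


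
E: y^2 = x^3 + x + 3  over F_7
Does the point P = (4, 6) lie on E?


Check whether y^2 = x^3 + 1 x + 3 (mod 7) for (x, y) = (4, 6).
LHS: y^2 = 6^2 mod 7 = 1
RHS: x^3 + 1 x + 3 = 4^3 + 1*4 + 3 mod 7 = 1
LHS = RHS

Yes, on the curve


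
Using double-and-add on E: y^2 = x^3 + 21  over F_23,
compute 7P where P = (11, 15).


k = 7 = 111_2 (binary, LSB first: 111)
Double-and-add from P = (11, 15):
  bit 0 = 1: acc = O + (11, 15) = (11, 15)
  bit 1 = 1: acc = (11, 15) + (17, 9) = (19, 16)
  bit 2 = 1: acc = (19, 16) + (2, 12) = (5, 13)

7P = (5, 13)


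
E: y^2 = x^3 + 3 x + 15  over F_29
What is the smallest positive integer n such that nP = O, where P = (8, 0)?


Compute successive multiples of P until we hit O:
  1P = (8, 0)
  2P = O

ord(P) = 2


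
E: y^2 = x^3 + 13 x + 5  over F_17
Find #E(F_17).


For each x in F_17, count y with y^2 = x^3 + 13 x + 5 mod 17:
  x = 1: RHS = 2, y in [6, 11]  -> 2 point(s)
  x = 4: RHS = 2, y in [6, 11]  -> 2 point(s)
  x = 5: RHS = 8, y in [5, 12]  -> 2 point(s)
  x = 8: RHS = 9, y in [3, 14]  -> 2 point(s)
  x = 9: RHS = 1, y in [1, 16]  -> 2 point(s)
  x = 10: RHS = 13, y in [8, 9]  -> 2 point(s)
  x = 11: RHS = 0, y in [0]  -> 1 point(s)
  x = 12: RHS = 2, y in [6, 11]  -> 2 point(s)
  x = 13: RHS = 8, y in [5, 12]  -> 2 point(s)
  x = 16: RHS = 8, y in [5, 12]  -> 2 point(s)
Affine points: 19. Add the point at infinity: total = 20.

#E(F_17) = 20


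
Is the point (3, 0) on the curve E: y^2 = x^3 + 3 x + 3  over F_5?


Check whether y^2 = x^3 + 3 x + 3 (mod 5) for (x, y) = (3, 0).
LHS: y^2 = 0^2 mod 5 = 0
RHS: x^3 + 3 x + 3 = 3^3 + 3*3 + 3 mod 5 = 4
LHS != RHS

No, not on the curve


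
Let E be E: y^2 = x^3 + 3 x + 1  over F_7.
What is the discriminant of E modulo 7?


4 a^3 + 27 b^2 = 4*3^3 + 27*1^2 = 108 + 27 = 135
Delta = -16 * (135) = -2160
Delta mod 7 = 3

Delta = 3 (mod 7)


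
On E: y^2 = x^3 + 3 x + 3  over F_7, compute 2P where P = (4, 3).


Doubling: s = (3 x1^2 + a) / (2 y1)
s = (3*4^2 + 3) / (2*3) mod 7 = 5
x3 = s^2 - 2 x1 mod 7 = 5^2 - 2*4 = 3
y3 = s (x1 - x3) - y1 mod 7 = 5 * (4 - 3) - 3 = 2

2P = (3, 2)


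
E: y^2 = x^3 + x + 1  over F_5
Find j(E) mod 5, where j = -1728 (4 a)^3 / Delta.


Delta = -16(4 a^3 + 27 b^2) mod 5 = 4
-1728 * (4 a)^3 = -1728 * (4*1)^3 mod 5 = 3
j = 3 * 4^(-1) mod 5 = 2

j = 2 (mod 5)


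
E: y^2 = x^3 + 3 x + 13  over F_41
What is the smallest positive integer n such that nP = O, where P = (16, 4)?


Compute successive multiples of P until we hit O:
  1P = (16, 4)
  2P = (10, 31)
  3P = (25, 16)
  4P = (20, 18)
  5P = (7, 7)
  6P = (9, 21)
  7P = (6, 1)
  8P = (40, 38)
  ... (continuing to 52P)
  52P = O

ord(P) = 52


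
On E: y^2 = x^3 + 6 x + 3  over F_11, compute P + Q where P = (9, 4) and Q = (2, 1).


P != Q, so use the chord formula.
s = (y2 - y1) / (x2 - x1) = (8) / (4) mod 11 = 2
x3 = s^2 - x1 - x2 mod 11 = 2^2 - 9 - 2 = 4
y3 = s (x1 - x3) - y1 mod 11 = 2 * (9 - 4) - 4 = 6

P + Q = (4, 6)


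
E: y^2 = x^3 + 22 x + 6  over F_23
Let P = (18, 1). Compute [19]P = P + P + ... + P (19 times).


k = 19 = 10011_2 (binary, LSB first: 11001)
Double-and-add from P = (18, 1):
  bit 0 = 1: acc = O + (18, 1) = (18, 1)
  bit 1 = 1: acc = (18, 1) + (22, 12) = (15, 13)
  bit 2 = 0: acc unchanged = (15, 13)
  bit 3 = 0: acc unchanged = (15, 13)
  bit 4 = 1: acc = (15, 13) + (1, 11) = (15, 10)

19P = (15, 10)


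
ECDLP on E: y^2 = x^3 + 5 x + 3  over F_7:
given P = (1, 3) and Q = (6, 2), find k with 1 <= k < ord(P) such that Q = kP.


Enumerate multiples of P until we hit Q = (6, 2):
  1P = (1, 3)
  2P = (6, 2)
Match found at i = 2.

k = 2


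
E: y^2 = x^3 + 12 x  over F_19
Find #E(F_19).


For each x in F_19, count y with y^2 = x^3 + 12 x + 0 mod 19:
  x = 0: RHS = 0, y in [0]  -> 1 point(s)
  x = 3: RHS = 6, y in [5, 14]  -> 2 point(s)
  x = 4: RHS = 17, y in [6, 13]  -> 2 point(s)
  x = 7: RHS = 9, y in [3, 16]  -> 2 point(s)
  x = 8: RHS = 0, y in [0]  -> 1 point(s)
  x = 9: RHS = 1, y in [1, 18]  -> 2 point(s)
  x = 11: RHS = 0, y in [0]  -> 1 point(s)
  x = 13: RHS = 16, y in [4, 15]  -> 2 point(s)
  x = 14: RHS = 5, y in [9, 10]  -> 2 point(s)
  x = 17: RHS = 6, y in [5, 14]  -> 2 point(s)
  x = 18: RHS = 6, y in [5, 14]  -> 2 point(s)
Affine points: 19. Add the point at infinity: total = 20.

#E(F_19) = 20


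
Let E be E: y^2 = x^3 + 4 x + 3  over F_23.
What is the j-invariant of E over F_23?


Delta = -16(4 a^3 + 27 b^2) mod 23 = 20
-1728 * (4 a)^3 = -1728 * (4*4)^3 mod 23 = 17
j = 17 * 20^(-1) mod 23 = 2

j = 2 (mod 23)


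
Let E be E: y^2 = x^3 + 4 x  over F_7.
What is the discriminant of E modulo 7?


4 a^3 + 27 b^2 = 4*4^3 + 27*0^2 = 256 + 0 = 256
Delta = -16 * (256) = -4096
Delta mod 7 = 6

Delta = 6 (mod 7)


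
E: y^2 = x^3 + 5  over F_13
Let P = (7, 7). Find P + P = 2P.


Doubling: s = (3 x1^2 + a) / (2 y1)
s = (3*7^2 + 0) / (2*7) mod 13 = 4
x3 = s^2 - 2 x1 mod 13 = 4^2 - 2*7 = 2
y3 = s (x1 - x3) - y1 mod 13 = 4 * (7 - 2) - 7 = 0

2P = (2, 0)


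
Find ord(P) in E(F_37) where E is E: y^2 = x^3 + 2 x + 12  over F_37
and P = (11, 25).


Compute successive multiples of P until we hit O:
  1P = (11, 25)
  2P = (25, 6)
  3P = (17, 36)
  4P = (36, 34)
  5P = (16, 25)
  6P = (10, 12)
  7P = (0, 7)
  8P = (14, 34)
  ... (continuing to 46P)
  46P = O

ord(P) = 46


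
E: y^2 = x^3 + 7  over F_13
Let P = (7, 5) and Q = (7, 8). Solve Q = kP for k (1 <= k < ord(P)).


Enumerate multiples of P until we hit Q = (7, 8):
  1P = (7, 5)
  2P = (8, 5)
  3P = (11, 8)
  4P = (11, 5)
  5P = (8, 8)
  6P = (7, 8)
Match found at i = 6.

k = 6


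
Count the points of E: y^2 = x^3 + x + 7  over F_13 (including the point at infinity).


For each x in F_13, count y with y^2 = x^3 + 1 x + 7 mod 13:
  x = 1: RHS = 9, y in [3, 10]  -> 2 point(s)
  x = 2: RHS = 4, y in [2, 11]  -> 2 point(s)
  x = 4: RHS = 10, y in [6, 7]  -> 2 point(s)
  x = 9: RHS = 4, y in [2, 11]  -> 2 point(s)
  x = 10: RHS = 3, y in [4, 9]  -> 2 point(s)
  x = 11: RHS = 10, y in [6, 7]  -> 2 point(s)
Affine points: 12. Add the point at infinity: total = 13.

#E(F_13) = 13


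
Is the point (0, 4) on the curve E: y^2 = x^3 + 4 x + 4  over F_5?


Check whether y^2 = x^3 + 4 x + 4 (mod 5) for (x, y) = (0, 4).
LHS: y^2 = 4^2 mod 5 = 1
RHS: x^3 + 4 x + 4 = 0^3 + 4*0 + 4 mod 5 = 4
LHS != RHS

No, not on the curve


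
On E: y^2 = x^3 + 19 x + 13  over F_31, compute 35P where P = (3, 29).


k = 35 = 100011_2 (binary, LSB first: 110001)
Double-and-add from P = (3, 29):
  bit 0 = 1: acc = O + (3, 29) = (3, 29)
  bit 1 = 1: acc = (3, 29) + (10, 5) = (19, 17)
  bit 2 = 0: acc unchanged = (19, 17)
  bit 3 = 0: acc unchanged = (19, 17)
  bit 4 = 0: acc unchanged = (19, 17)
  bit 5 = 1: acc = (19, 17) + (27, 11) = (3, 2)

35P = (3, 2)


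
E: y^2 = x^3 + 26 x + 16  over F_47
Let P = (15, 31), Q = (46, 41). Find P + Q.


P != Q, so use the chord formula.
s = (y2 - y1) / (x2 - x1) = (10) / (31) mod 47 = 17
x3 = s^2 - x1 - x2 mod 47 = 17^2 - 15 - 46 = 40
y3 = s (x1 - x3) - y1 mod 47 = 17 * (15 - 40) - 31 = 14

P + Q = (40, 14)


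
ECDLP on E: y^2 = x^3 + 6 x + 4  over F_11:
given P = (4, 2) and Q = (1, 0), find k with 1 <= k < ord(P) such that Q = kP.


Enumerate multiples of P until we hit Q = (1, 0):
  1P = (4, 2)
  2P = (1, 0)
Match found at i = 2.

k = 2


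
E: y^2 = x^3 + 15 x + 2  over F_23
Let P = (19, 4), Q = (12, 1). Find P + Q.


P != Q, so use the chord formula.
s = (y2 - y1) / (x2 - x1) = (20) / (16) mod 23 = 7
x3 = s^2 - x1 - x2 mod 23 = 7^2 - 19 - 12 = 18
y3 = s (x1 - x3) - y1 mod 23 = 7 * (19 - 18) - 4 = 3

P + Q = (18, 3)


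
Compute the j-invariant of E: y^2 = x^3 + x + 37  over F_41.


Delta = -16(4 a^3 + 27 b^2) mod 41 = 35
-1728 * (4 a)^3 = -1728 * (4*1)^3 mod 41 = 26
j = 26 * 35^(-1) mod 41 = 23

j = 23 (mod 41)


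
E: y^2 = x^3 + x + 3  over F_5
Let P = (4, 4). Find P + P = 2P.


Doubling: s = (3 x1^2 + a) / (2 y1)
s = (3*4^2 + 1) / (2*4) mod 5 = 3
x3 = s^2 - 2 x1 mod 5 = 3^2 - 2*4 = 1
y3 = s (x1 - x3) - y1 mod 5 = 3 * (4 - 1) - 4 = 0

2P = (1, 0)


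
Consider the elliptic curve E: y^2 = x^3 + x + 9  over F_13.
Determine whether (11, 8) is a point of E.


Check whether y^2 = x^3 + 1 x + 9 (mod 13) for (x, y) = (11, 8).
LHS: y^2 = 8^2 mod 13 = 12
RHS: x^3 + 1 x + 9 = 11^3 + 1*11 + 9 mod 13 = 12
LHS = RHS

Yes, on the curve


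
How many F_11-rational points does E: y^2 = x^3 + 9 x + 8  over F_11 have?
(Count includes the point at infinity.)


For each x in F_11, count y with y^2 = x^3 + 9 x + 8 mod 11:
  x = 2: RHS = 1, y in [1, 10]  -> 2 point(s)
  x = 4: RHS = 9, y in [3, 8]  -> 2 point(s)
  x = 6: RHS = 3, y in [5, 6]  -> 2 point(s)
  x = 8: RHS = 9, y in [3, 8]  -> 2 point(s)
  x = 9: RHS = 4, y in [2, 9]  -> 2 point(s)
  x = 10: RHS = 9, y in [3, 8]  -> 2 point(s)
Affine points: 12. Add the point at infinity: total = 13.

#E(F_11) = 13


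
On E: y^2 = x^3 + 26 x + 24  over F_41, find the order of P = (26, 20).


Compute successive multiples of P until we hit O:
  1P = (26, 20)
  2P = (5, 19)
  3P = (14, 4)
  4P = (21, 14)
  5P = (2, 17)
  6P = (38, 40)
  7P = (39, 13)
  8P = (35, 29)
  ... (continuing to 45P)
  45P = O

ord(P) = 45


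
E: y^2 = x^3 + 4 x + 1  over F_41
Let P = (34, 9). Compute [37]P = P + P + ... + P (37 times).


k = 37 = 100101_2 (binary, LSB first: 101001)
Double-and-add from P = (34, 9):
  bit 0 = 1: acc = O + (34, 9) = (34, 9)
  bit 1 = 0: acc unchanged = (34, 9)
  bit 2 = 1: acc = (34, 9) + (11, 8) = (6, 35)
  bit 3 = 0: acc unchanged = (6, 35)
  bit 4 = 0: acc unchanged = (6, 35)
  bit 5 = 1: acc = (6, 35) + (30, 26) = (25, 8)

37P = (25, 8)


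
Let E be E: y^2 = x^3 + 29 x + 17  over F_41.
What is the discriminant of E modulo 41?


4 a^3 + 27 b^2 = 4*29^3 + 27*17^2 = 97556 + 7803 = 105359
Delta = -16 * (105359) = -1685744
Delta mod 41 = 12

Delta = 12 (mod 41)


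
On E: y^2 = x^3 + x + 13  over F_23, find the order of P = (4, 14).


Compute successive multiples of P until we hit O:
  1P = (4, 14)
  2P = (8, 2)
  3P = (20, 11)
  4P = (2, 0)
  5P = (20, 12)
  6P = (8, 21)
  7P = (4, 9)
  8P = O

ord(P) = 8


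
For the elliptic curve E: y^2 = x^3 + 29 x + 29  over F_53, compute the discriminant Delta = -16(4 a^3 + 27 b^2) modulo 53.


4 a^3 + 27 b^2 = 4*29^3 + 27*29^2 = 97556 + 22707 = 120263
Delta = -16 * (120263) = -1924208
Delta mod 53 = 10

Delta = 10 (mod 53)


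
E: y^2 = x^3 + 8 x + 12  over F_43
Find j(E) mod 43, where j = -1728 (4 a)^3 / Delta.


Delta = -16(4 a^3 + 27 b^2) mod 43 = 11
-1728 * (4 a)^3 = -1728 * (4*8)^3 mod 43 = 27
j = 27 * 11^(-1) mod 43 = 22

j = 22 (mod 43)


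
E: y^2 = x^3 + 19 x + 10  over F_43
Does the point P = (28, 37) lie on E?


Check whether y^2 = x^3 + 19 x + 10 (mod 43) for (x, y) = (28, 37).
LHS: y^2 = 37^2 mod 43 = 36
RHS: x^3 + 19 x + 10 = 28^3 + 19*28 + 10 mod 43 = 5
LHS != RHS

No, not on the curve


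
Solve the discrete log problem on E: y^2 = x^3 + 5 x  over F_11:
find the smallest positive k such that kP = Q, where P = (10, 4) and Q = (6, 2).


Enumerate multiples of P until we hit Q = (6, 2):
  1P = (10, 4)
  2P = (3, 3)
  3P = (7, 9)
  4P = (9, 9)
  5P = (6, 9)
  6P = (0, 0)
  7P = (6, 2)
Match found at i = 7.

k = 7


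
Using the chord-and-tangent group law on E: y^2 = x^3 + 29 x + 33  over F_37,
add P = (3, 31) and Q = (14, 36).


P != Q, so use the chord formula.
s = (y2 - y1) / (x2 - x1) = (5) / (11) mod 37 = 24
x3 = s^2 - x1 - x2 mod 37 = 24^2 - 3 - 14 = 4
y3 = s (x1 - x3) - y1 mod 37 = 24 * (3 - 4) - 31 = 19

P + Q = (4, 19)


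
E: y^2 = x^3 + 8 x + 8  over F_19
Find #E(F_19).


For each x in F_19, count y with y^2 = x^3 + 8 x + 8 mod 19:
  x = 1: RHS = 17, y in [6, 13]  -> 2 point(s)
  x = 4: RHS = 9, y in [3, 16]  -> 2 point(s)
  x = 6: RHS = 6, y in [5, 14]  -> 2 point(s)
  x = 9: RHS = 11, y in [7, 12]  -> 2 point(s)
  x = 10: RHS = 5, y in [9, 10]  -> 2 point(s)
  x = 15: RHS = 7, y in [8, 11]  -> 2 point(s)
Affine points: 12. Add the point at infinity: total = 13.

#E(F_19) = 13


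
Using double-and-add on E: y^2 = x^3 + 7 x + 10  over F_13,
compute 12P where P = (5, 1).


k = 12 = 1100_2 (binary, LSB first: 0011)
Double-and-add from P = (5, 1):
  bit 0 = 0: acc unchanged = O
  bit 1 = 0: acc unchanged = O
  bit 2 = 1: acc = O + (11, 12) = (11, 12)
  bit 3 = 1: acc = (11, 12) + (0, 7) = (5, 12)

12P = (5, 12)


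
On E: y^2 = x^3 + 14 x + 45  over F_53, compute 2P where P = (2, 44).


Doubling: s = (3 x1^2 + a) / (2 y1)
s = (3*2^2 + 14) / (2*44) mod 53 = 28
x3 = s^2 - 2 x1 mod 53 = 28^2 - 2*2 = 38
y3 = s (x1 - x3) - y1 mod 53 = 28 * (2 - 38) - 44 = 8

2P = (38, 8)


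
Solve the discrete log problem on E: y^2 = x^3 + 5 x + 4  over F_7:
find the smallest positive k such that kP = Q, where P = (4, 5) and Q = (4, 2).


Enumerate multiples of P until we hit Q = (4, 2):
  1P = (4, 5)
  2P = (0, 5)
  3P = (3, 2)
  4P = (2, 1)
  5P = (5, 0)
  6P = (2, 6)
  7P = (3, 5)
  8P = (0, 2)
  9P = (4, 2)
Match found at i = 9.

k = 9


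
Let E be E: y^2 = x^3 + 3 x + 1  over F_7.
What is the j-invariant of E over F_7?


Delta = -16(4 a^3 + 27 b^2) mod 7 = 3
-1728 * (4 a)^3 = -1728 * (4*3)^3 mod 7 = 6
j = 6 * 3^(-1) mod 7 = 2

j = 2 (mod 7)


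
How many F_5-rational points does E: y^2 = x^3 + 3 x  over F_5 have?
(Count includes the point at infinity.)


For each x in F_5, count y with y^2 = x^3 + 3 x + 0 mod 5:
  x = 0: RHS = 0, y in [0]  -> 1 point(s)
  x = 1: RHS = 4, y in [2, 3]  -> 2 point(s)
  x = 2: RHS = 4, y in [2, 3]  -> 2 point(s)
  x = 3: RHS = 1, y in [1, 4]  -> 2 point(s)
  x = 4: RHS = 1, y in [1, 4]  -> 2 point(s)
Affine points: 9. Add the point at infinity: total = 10.

#E(F_5) = 10


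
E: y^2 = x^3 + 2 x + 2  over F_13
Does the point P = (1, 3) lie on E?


Check whether y^2 = x^3 + 2 x + 2 (mod 13) for (x, y) = (1, 3).
LHS: y^2 = 3^2 mod 13 = 9
RHS: x^3 + 2 x + 2 = 1^3 + 2*1 + 2 mod 13 = 5
LHS != RHS

No, not on the curve


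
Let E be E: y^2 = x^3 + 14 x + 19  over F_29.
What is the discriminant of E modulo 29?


4 a^3 + 27 b^2 = 4*14^3 + 27*19^2 = 10976 + 9747 = 20723
Delta = -16 * (20723) = -331568
Delta mod 29 = 18

Delta = 18 (mod 29)


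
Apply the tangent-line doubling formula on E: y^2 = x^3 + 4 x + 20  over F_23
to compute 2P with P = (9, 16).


Doubling: s = (3 x1^2 + a) / (2 y1)
s = (3*9^2 + 4) / (2*16) mod 23 = 7
x3 = s^2 - 2 x1 mod 23 = 7^2 - 2*9 = 8
y3 = s (x1 - x3) - y1 mod 23 = 7 * (9 - 8) - 16 = 14

2P = (8, 14)


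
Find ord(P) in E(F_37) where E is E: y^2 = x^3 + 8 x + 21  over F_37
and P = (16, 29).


Compute successive multiples of P until we hit O:
  1P = (16, 29)
  2P = (17, 1)
  3P = (11, 16)
  4P = (36, 30)
  5P = (6, 27)
  6P = (18, 15)
  7P = (15, 1)
  8P = (13, 18)
  ... (continuing to 46P)
  46P = O

ord(P) = 46


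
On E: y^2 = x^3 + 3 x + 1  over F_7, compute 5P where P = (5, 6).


k = 5 = 101_2 (binary, LSB first: 101)
Double-and-add from P = (5, 6):
  bit 0 = 1: acc = O + (5, 6) = (5, 6)
  bit 1 = 0: acc unchanged = (5, 6)
  bit 2 = 1: acc = (5, 6) + (6, 2) = (5, 1)

5P = (5, 1)


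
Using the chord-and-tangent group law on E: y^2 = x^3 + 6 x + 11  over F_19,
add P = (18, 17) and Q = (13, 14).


P != Q, so use the chord formula.
s = (y2 - y1) / (x2 - x1) = (16) / (14) mod 19 = 12
x3 = s^2 - x1 - x2 mod 19 = 12^2 - 18 - 13 = 18
y3 = s (x1 - x3) - y1 mod 19 = 12 * (18 - 18) - 17 = 2

P + Q = (18, 2)


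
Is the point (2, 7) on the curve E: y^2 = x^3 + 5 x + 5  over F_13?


Check whether y^2 = x^3 + 5 x + 5 (mod 13) for (x, y) = (2, 7).
LHS: y^2 = 7^2 mod 13 = 10
RHS: x^3 + 5 x + 5 = 2^3 + 5*2 + 5 mod 13 = 10
LHS = RHS

Yes, on the curve


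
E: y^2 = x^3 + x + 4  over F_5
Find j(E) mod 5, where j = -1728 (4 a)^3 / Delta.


Delta = -16(4 a^3 + 27 b^2) mod 5 = 4
-1728 * (4 a)^3 = -1728 * (4*1)^3 mod 5 = 3
j = 3 * 4^(-1) mod 5 = 2

j = 2 (mod 5)


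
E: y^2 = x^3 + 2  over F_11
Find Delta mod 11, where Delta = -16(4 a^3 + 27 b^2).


4 a^3 + 27 b^2 = 4*0^3 + 27*2^2 = 0 + 108 = 108
Delta = -16 * (108) = -1728
Delta mod 11 = 10

Delta = 10 (mod 11)


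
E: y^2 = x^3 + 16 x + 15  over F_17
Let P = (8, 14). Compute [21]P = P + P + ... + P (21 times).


k = 21 = 10101_2 (binary, LSB first: 10101)
Double-and-add from P = (8, 14):
  bit 0 = 1: acc = O + (8, 14) = (8, 14)
  bit 1 = 0: acc unchanged = (8, 14)
  bit 2 = 1: acc = (8, 14) + (0, 10) = (5, 13)
  bit 3 = 0: acc unchanged = (5, 13)
  bit 4 = 1: acc = (5, 13) + (11, 3) = (0, 7)

21P = (0, 7)


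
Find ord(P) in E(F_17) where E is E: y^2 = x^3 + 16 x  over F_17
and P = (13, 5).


Compute successive multiples of P until we hit O:
  1P = (13, 5)
  2P = (0, 0)
  3P = (13, 12)
  4P = O

ord(P) = 4


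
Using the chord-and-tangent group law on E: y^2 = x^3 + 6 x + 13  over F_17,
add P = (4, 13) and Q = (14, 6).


P != Q, so use the chord formula.
s = (y2 - y1) / (x2 - x1) = (10) / (10) mod 17 = 1
x3 = s^2 - x1 - x2 mod 17 = 1^2 - 4 - 14 = 0
y3 = s (x1 - x3) - y1 mod 17 = 1 * (4 - 0) - 13 = 8

P + Q = (0, 8)


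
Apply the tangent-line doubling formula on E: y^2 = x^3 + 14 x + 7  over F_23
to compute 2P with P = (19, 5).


Doubling: s = (3 x1^2 + a) / (2 y1)
s = (3*19^2 + 14) / (2*5) mod 23 = 20
x3 = s^2 - 2 x1 mod 23 = 20^2 - 2*19 = 17
y3 = s (x1 - x3) - y1 mod 23 = 20 * (19 - 17) - 5 = 12

2P = (17, 12)


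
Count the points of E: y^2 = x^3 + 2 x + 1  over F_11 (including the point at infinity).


For each x in F_11, count y with y^2 = x^3 + 2 x + 1 mod 11:
  x = 0: RHS = 1, y in [1, 10]  -> 2 point(s)
  x = 1: RHS = 4, y in [2, 9]  -> 2 point(s)
  x = 3: RHS = 1, y in [1, 10]  -> 2 point(s)
  x = 5: RHS = 4, y in [2, 9]  -> 2 point(s)
  x = 6: RHS = 9, y in [3, 8]  -> 2 point(s)
  x = 8: RHS = 1, y in [1, 10]  -> 2 point(s)
  x = 9: RHS = 0, y in [0]  -> 1 point(s)
  x = 10: RHS = 9, y in [3, 8]  -> 2 point(s)
Affine points: 15. Add the point at infinity: total = 16.

#E(F_11) = 16


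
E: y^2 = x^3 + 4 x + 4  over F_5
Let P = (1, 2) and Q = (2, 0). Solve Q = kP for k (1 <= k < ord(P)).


Enumerate multiples of P until we hit Q = (2, 0):
  1P = (1, 2)
  2P = (2, 0)
Match found at i = 2.

k = 2


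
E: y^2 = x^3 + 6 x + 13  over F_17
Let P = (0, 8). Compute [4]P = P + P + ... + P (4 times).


k = 4 = 100_2 (binary, LSB first: 001)
Double-and-add from P = (0, 8):
  bit 0 = 0: acc unchanged = O
  bit 1 = 0: acc unchanged = O
  bit 2 = 1: acc = O + (0, 9) = (0, 9)

4P = (0, 9)


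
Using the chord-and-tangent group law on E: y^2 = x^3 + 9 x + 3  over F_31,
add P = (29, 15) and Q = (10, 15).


P != Q, so use the chord formula.
s = (y2 - y1) / (x2 - x1) = (0) / (12) mod 31 = 0
x3 = s^2 - x1 - x2 mod 31 = 0^2 - 29 - 10 = 23
y3 = s (x1 - x3) - y1 mod 31 = 0 * (29 - 23) - 15 = 16

P + Q = (23, 16)


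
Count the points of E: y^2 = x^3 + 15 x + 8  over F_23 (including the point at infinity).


For each x in F_23, count y with y^2 = x^3 + 15 x + 8 mod 23:
  x = 0: RHS = 8, y in [10, 13]  -> 2 point(s)
  x = 1: RHS = 1, y in [1, 22]  -> 2 point(s)
  x = 2: RHS = 0, y in [0]  -> 1 point(s)
  x = 5: RHS = 1, y in [1, 22]  -> 2 point(s)
  x = 10: RHS = 8, y in [10, 13]  -> 2 point(s)
  x = 11: RHS = 9, y in [3, 20]  -> 2 point(s)
  x = 13: RHS = 8, y in [10, 13]  -> 2 point(s)
  x = 14: RHS = 18, y in [8, 15]  -> 2 point(s)
  x = 17: RHS = 1, y in [1, 22]  -> 2 point(s)
  x = 21: RHS = 16, y in [4, 19]  -> 2 point(s)
Affine points: 19. Add the point at infinity: total = 20.

#E(F_23) = 20


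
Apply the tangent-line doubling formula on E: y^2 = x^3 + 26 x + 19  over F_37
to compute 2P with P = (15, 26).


Doubling: s = (3 x1^2 + a) / (2 y1)
s = (3*15^2 + 26) / (2*26) mod 37 = 27
x3 = s^2 - 2 x1 mod 37 = 27^2 - 2*15 = 33
y3 = s (x1 - x3) - y1 mod 37 = 27 * (15 - 33) - 26 = 6

2P = (33, 6)


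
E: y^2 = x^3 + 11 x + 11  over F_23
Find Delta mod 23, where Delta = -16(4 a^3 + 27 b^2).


4 a^3 + 27 b^2 = 4*11^3 + 27*11^2 = 5324 + 3267 = 8591
Delta = -16 * (8591) = -137456
Delta mod 23 = 15

Delta = 15 (mod 23)


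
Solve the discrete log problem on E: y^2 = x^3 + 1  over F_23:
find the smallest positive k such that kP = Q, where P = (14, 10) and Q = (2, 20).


Enumerate multiples of P until we hit Q = (2, 20):
  1P = (14, 10)
  2P = (1, 18)
  3P = (16, 16)
  4P = (2, 3)
  5P = (19, 12)
  6P = (15, 8)
  7P = (21, 4)
  8P = (0, 1)
  9P = (10, 9)
  10P = (12, 2)
  11P = (13, 17)
  12P = (22, 0)
  13P = (13, 6)
  14P = (12, 21)
  15P = (10, 14)
  16P = (0, 22)
  17P = (21, 19)
  18P = (15, 15)
  19P = (19, 11)
  20P = (2, 20)
Match found at i = 20.

k = 20


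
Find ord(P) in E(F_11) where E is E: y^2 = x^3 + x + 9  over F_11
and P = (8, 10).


Compute successive multiples of P until we hit O:
  1P = (8, 10)
  2P = (4, 0)
  3P = (8, 1)
  4P = O

ord(P) = 4


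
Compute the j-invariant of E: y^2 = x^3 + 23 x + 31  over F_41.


Delta = -16(4 a^3 + 27 b^2) mod 41 = 39
-1728 * (4 a)^3 = -1728 * (4*23)^3 mod 41 = 27
j = 27 * 39^(-1) mod 41 = 7

j = 7 (mod 41)


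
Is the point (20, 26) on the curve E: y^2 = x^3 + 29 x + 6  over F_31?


Check whether y^2 = x^3 + 29 x + 6 (mod 31) for (x, y) = (20, 26).
LHS: y^2 = 26^2 mod 31 = 25
RHS: x^3 + 29 x + 6 = 20^3 + 29*20 + 6 mod 31 = 30
LHS != RHS

No, not on the curve


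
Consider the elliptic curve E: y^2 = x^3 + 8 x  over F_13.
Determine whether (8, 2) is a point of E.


Check whether y^2 = x^3 + 8 x + 0 (mod 13) for (x, y) = (8, 2).
LHS: y^2 = 2^2 mod 13 = 4
RHS: x^3 + 8 x + 0 = 8^3 + 8*8 + 0 mod 13 = 4
LHS = RHS

Yes, on the curve


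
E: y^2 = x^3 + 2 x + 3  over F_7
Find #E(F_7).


For each x in F_7, count y with y^2 = x^3 + 2 x + 3 mod 7:
  x = 2: RHS = 1, y in [1, 6]  -> 2 point(s)
  x = 3: RHS = 1, y in [1, 6]  -> 2 point(s)
  x = 6: RHS = 0, y in [0]  -> 1 point(s)
Affine points: 5. Add the point at infinity: total = 6.

#E(F_7) = 6


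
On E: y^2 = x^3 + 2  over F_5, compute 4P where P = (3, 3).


k = 4 = 100_2 (binary, LSB first: 001)
Double-and-add from P = (3, 3):
  bit 0 = 0: acc unchanged = O
  bit 1 = 0: acc unchanged = O
  bit 2 = 1: acc = O + (3, 3) = (3, 3)

4P = (3, 3)


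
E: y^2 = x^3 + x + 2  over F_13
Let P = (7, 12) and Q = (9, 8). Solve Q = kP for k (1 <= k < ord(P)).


Enumerate multiples of P until we hit Q = (9, 8):
  1P = (7, 12)
  2P = (2, 8)
  3P = (1, 11)
  4P = (9, 5)
  5P = (6, 4)
  6P = (12, 0)
  7P = (6, 9)
  8P = (9, 8)
Match found at i = 8.

k = 8


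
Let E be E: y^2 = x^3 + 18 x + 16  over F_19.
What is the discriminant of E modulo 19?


4 a^3 + 27 b^2 = 4*18^3 + 27*16^2 = 23328 + 6912 = 30240
Delta = -16 * (30240) = -483840
Delta mod 19 = 14

Delta = 14 (mod 19)


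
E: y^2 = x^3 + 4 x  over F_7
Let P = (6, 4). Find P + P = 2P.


Doubling: s = (3 x1^2 + a) / (2 y1)
s = (3*6^2 + 4) / (2*4) mod 7 = 0
x3 = s^2 - 2 x1 mod 7 = 0^2 - 2*6 = 2
y3 = s (x1 - x3) - y1 mod 7 = 0 * (6 - 2) - 4 = 3

2P = (2, 3)


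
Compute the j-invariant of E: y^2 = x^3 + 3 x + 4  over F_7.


Delta = -16(4 a^3 + 27 b^2) mod 7 = 5
-1728 * (4 a)^3 = -1728 * (4*3)^3 mod 7 = 6
j = 6 * 5^(-1) mod 7 = 4

j = 4 (mod 7)


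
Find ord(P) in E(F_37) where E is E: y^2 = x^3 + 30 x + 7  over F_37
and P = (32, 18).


Compute successive multiples of P until we hit O:
  1P = (32, 18)
  2P = (9, 9)
  3P = (0, 9)
  4P = (26, 23)
  5P = (28, 28)
  6P = (11, 22)
  7P = (1, 36)
  8P = (13, 2)
  ... (continuing to 43P)
  43P = O

ord(P) = 43


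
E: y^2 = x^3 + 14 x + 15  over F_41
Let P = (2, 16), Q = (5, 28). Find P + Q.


P != Q, so use the chord formula.
s = (y2 - y1) / (x2 - x1) = (12) / (3) mod 41 = 4
x3 = s^2 - x1 - x2 mod 41 = 4^2 - 2 - 5 = 9
y3 = s (x1 - x3) - y1 mod 41 = 4 * (2 - 9) - 16 = 38

P + Q = (9, 38)


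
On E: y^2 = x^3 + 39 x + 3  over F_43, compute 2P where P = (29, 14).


Doubling: s = (3 x1^2 + a) / (2 y1)
s = (3*29^2 + 39) / (2*14) mod 43 = 27
x3 = s^2 - 2 x1 mod 43 = 27^2 - 2*29 = 26
y3 = s (x1 - x3) - y1 mod 43 = 27 * (29 - 26) - 14 = 24

2P = (26, 24)


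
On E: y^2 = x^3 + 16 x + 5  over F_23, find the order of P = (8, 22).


Compute successive multiples of P until we hit O:
  1P = (8, 22)
  2P = (13, 15)
  3P = (15, 20)
  4P = (9, 21)
  5P = (7, 0)
  6P = (9, 2)
  7P = (15, 3)
  8P = (13, 8)
  ... (continuing to 10P)
  10P = O

ord(P) = 10


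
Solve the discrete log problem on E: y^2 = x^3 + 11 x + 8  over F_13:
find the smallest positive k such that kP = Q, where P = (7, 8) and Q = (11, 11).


Enumerate multiples of P until we hit Q = (11, 11):
  1P = (7, 8)
  2P = (11, 11)
Match found at i = 2.

k = 2


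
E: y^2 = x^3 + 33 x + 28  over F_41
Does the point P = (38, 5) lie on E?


Check whether y^2 = x^3 + 33 x + 28 (mod 41) for (x, y) = (38, 5).
LHS: y^2 = 5^2 mod 41 = 25
RHS: x^3 + 33 x + 28 = 38^3 + 33*38 + 28 mod 41 = 25
LHS = RHS

Yes, on the curve


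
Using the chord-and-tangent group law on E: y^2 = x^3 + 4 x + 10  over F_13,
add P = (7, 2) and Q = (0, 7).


P != Q, so use the chord formula.
s = (y2 - y1) / (x2 - x1) = (5) / (6) mod 13 = 3
x3 = s^2 - x1 - x2 mod 13 = 3^2 - 7 - 0 = 2
y3 = s (x1 - x3) - y1 mod 13 = 3 * (7 - 2) - 2 = 0

P + Q = (2, 0)


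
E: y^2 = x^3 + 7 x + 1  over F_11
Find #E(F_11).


For each x in F_11, count y with y^2 = x^3 + 7 x + 1 mod 11:
  x = 0: RHS = 1, y in [1, 10]  -> 2 point(s)
  x = 1: RHS = 9, y in [3, 8]  -> 2 point(s)
  x = 2: RHS = 1, y in [1, 10]  -> 2 point(s)
  x = 3: RHS = 5, y in [4, 7]  -> 2 point(s)
  x = 4: RHS = 5, y in [4, 7]  -> 2 point(s)
  x = 9: RHS = 1, y in [1, 10]  -> 2 point(s)
  x = 10: RHS = 4, y in [2, 9]  -> 2 point(s)
Affine points: 14. Add the point at infinity: total = 15.

#E(F_11) = 15


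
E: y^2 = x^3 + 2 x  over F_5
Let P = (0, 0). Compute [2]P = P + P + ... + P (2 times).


k = 2 = 10_2 (binary, LSB first: 01)
Double-and-add from P = (0, 0):
  bit 0 = 0: acc unchanged = O
  bit 1 = 1: acc = O + O = O

2P = O


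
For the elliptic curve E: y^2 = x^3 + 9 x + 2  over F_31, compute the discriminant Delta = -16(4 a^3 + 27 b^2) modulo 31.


4 a^3 + 27 b^2 = 4*9^3 + 27*2^2 = 2916 + 108 = 3024
Delta = -16 * (3024) = -48384
Delta mod 31 = 7

Delta = 7 (mod 31)


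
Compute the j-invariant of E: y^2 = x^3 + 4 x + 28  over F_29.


Delta = -16(4 a^3 + 27 b^2) mod 29 = 25
-1728 * (4 a)^3 = -1728 * (4*4)^3 mod 29 = 26
j = 26 * 25^(-1) mod 29 = 8

j = 8 (mod 29)


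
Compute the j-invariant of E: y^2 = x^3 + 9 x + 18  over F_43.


Delta = -16(4 a^3 + 27 b^2) mod 43 = 39
-1728 * (4 a)^3 = -1728 * (4*9)^3 mod 43 = 35
j = 35 * 39^(-1) mod 43 = 2

j = 2 (mod 43)


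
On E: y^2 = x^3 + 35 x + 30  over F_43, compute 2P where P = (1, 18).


Doubling: s = (3 x1^2 + a) / (2 y1)
s = (3*1^2 + 35) / (2*18) mod 43 = 13
x3 = s^2 - 2 x1 mod 43 = 13^2 - 2*1 = 38
y3 = s (x1 - x3) - y1 mod 43 = 13 * (1 - 38) - 18 = 17

2P = (38, 17)


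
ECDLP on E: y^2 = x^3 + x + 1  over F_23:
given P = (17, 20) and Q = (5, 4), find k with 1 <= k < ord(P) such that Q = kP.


Enumerate multiples of P until we hit Q = (5, 4):
  1P = (17, 20)
  2P = (13, 7)
  3P = (5, 19)
  4P = (5, 4)
Match found at i = 4.

k = 4


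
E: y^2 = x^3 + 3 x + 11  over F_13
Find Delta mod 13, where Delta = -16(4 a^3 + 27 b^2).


4 a^3 + 27 b^2 = 4*3^3 + 27*11^2 = 108 + 3267 = 3375
Delta = -16 * (3375) = -54000
Delta mod 13 = 2

Delta = 2 (mod 13)


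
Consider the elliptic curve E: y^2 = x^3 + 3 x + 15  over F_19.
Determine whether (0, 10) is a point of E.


Check whether y^2 = x^3 + 3 x + 15 (mod 19) for (x, y) = (0, 10).
LHS: y^2 = 10^2 mod 19 = 5
RHS: x^3 + 3 x + 15 = 0^3 + 3*0 + 15 mod 19 = 15
LHS != RHS

No, not on the curve


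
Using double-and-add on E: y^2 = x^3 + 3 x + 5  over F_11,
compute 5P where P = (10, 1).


k = 5 = 101_2 (binary, LSB first: 101)
Double-and-add from P = (10, 1):
  bit 0 = 1: acc = O + (10, 1) = (10, 1)
  bit 1 = 0: acc unchanged = (10, 1)
  bit 2 = 1: acc = (10, 1) + (1, 3) = (1, 8)

5P = (1, 8)


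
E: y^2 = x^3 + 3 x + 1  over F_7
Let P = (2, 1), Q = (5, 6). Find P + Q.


P != Q, so use the chord formula.
s = (y2 - y1) / (x2 - x1) = (5) / (3) mod 7 = 4
x3 = s^2 - x1 - x2 mod 7 = 4^2 - 2 - 5 = 2
y3 = s (x1 - x3) - y1 mod 7 = 4 * (2 - 2) - 1 = 6

P + Q = (2, 6)


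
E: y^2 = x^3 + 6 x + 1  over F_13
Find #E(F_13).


For each x in F_13, count y with y^2 = x^3 + 6 x + 1 mod 13:
  x = 0: RHS = 1, y in [1, 12]  -> 2 point(s)
  x = 5: RHS = 0, y in [0]  -> 1 point(s)
  x = 7: RHS = 9, y in [3, 10]  -> 2 point(s)
  x = 9: RHS = 4, y in [2, 11]  -> 2 point(s)
Affine points: 7. Add the point at infinity: total = 8.

#E(F_13) = 8


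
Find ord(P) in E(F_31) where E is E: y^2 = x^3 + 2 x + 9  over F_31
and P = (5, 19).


Compute successive multiples of P until we hit O:
  1P = (5, 19)
  2P = (18, 24)
  3P = (12, 26)
  4P = (15, 2)
  5P = (8, 14)
  6P = (7, 5)
  7P = (6, 19)
  8P = (20, 12)
  ... (continuing to 30P)
  30P = O

ord(P) = 30


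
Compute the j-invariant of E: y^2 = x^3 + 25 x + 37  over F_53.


Delta = -16(4 a^3 + 27 b^2) mod 53 = 23
-1728 * (4 a)^3 = -1728 * (4*25)^3 mod 53 = 22
j = 22 * 23^(-1) mod 53 = 24

j = 24 (mod 53)


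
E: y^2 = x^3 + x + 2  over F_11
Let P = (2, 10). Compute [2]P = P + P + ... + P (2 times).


k = 2 = 10_2 (binary, LSB first: 01)
Double-and-add from P = (2, 10):
  bit 0 = 0: acc unchanged = O
  bit 1 = 1: acc = O + (8, 7) = (8, 7)

2P = (8, 7)


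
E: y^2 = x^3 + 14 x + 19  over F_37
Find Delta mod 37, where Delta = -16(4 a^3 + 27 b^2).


4 a^3 + 27 b^2 = 4*14^3 + 27*19^2 = 10976 + 9747 = 20723
Delta = -16 * (20723) = -331568
Delta mod 37 = 26

Delta = 26 (mod 37)


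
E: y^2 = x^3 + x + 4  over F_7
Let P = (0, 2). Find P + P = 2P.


Doubling: s = (3 x1^2 + a) / (2 y1)
s = (3*0^2 + 1) / (2*2) mod 7 = 2
x3 = s^2 - 2 x1 mod 7 = 2^2 - 2*0 = 4
y3 = s (x1 - x3) - y1 mod 7 = 2 * (0 - 4) - 2 = 4

2P = (4, 4)


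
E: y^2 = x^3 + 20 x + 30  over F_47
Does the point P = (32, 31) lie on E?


Check whether y^2 = x^3 + 20 x + 30 (mod 47) for (x, y) = (32, 31).
LHS: y^2 = 31^2 mod 47 = 21
RHS: x^3 + 20 x + 30 = 32^3 + 20*32 + 30 mod 47 = 21
LHS = RHS

Yes, on the curve


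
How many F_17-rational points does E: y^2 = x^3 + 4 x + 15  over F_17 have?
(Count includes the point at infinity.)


For each x in F_17, count y with y^2 = x^3 + 4 x + 15 mod 17:
  x = 0: RHS = 15, y in [7, 10]  -> 2 point(s)
  x = 6: RHS = 0, y in [0]  -> 1 point(s)
  x = 8: RHS = 15, y in [7, 10]  -> 2 point(s)
  x = 9: RHS = 15, y in [7, 10]  -> 2 point(s)
  x = 10: RHS = 1, y in [1, 16]  -> 2 point(s)
  x = 11: RHS = 13, y in [8, 9]  -> 2 point(s)
  x = 15: RHS = 16, y in [4, 13]  -> 2 point(s)
Affine points: 13. Add the point at infinity: total = 14.

#E(F_17) = 14


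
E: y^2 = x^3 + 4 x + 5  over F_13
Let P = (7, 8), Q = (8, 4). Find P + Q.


P != Q, so use the chord formula.
s = (y2 - y1) / (x2 - x1) = (9) / (1) mod 13 = 9
x3 = s^2 - x1 - x2 mod 13 = 9^2 - 7 - 8 = 1
y3 = s (x1 - x3) - y1 mod 13 = 9 * (7 - 1) - 8 = 7

P + Q = (1, 7)


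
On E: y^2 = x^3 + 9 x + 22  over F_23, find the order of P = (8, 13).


Compute successive multiples of P until we hit O:
  1P = (8, 13)
  2P = (11, 16)
  3P = (5, 13)
  4P = (10, 10)
  5P = (13, 6)
  6P = (15, 6)
  7P = (1, 3)
  8P = (9, 2)
  ... (continuing to 27P)
  27P = O

ord(P) = 27


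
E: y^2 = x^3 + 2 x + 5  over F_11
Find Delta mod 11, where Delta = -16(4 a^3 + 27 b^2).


4 a^3 + 27 b^2 = 4*2^3 + 27*5^2 = 32 + 675 = 707
Delta = -16 * (707) = -11312
Delta mod 11 = 7

Delta = 7 (mod 11)


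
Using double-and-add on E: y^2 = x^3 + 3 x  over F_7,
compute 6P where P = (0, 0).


k = 6 = 110_2 (binary, LSB first: 011)
Double-and-add from P = (0, 0):
  bit 0 = 0: acc unchanged = O
  bit 1 = 1: acc = O + O = O
  bit 2 = 1: acc = O + O = O

6P = O


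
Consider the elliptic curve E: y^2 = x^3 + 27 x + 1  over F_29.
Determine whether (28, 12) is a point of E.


Check whether y^2 = x^3 + 27 x + 1 (mod 29) for (x, y) = (28, 12).
LHS: y^2 = 12^2 mod 29 = 28
RHS: x^3 + 27 x + 1 = 28^3 + 27*28 + 1 mod 29 = 2
LHS != RHS

No, not on the curve


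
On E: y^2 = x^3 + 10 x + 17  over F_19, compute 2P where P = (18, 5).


Doubling: s = (3 x1^2 + a) / (2 y1)
s = (3*18^2 + 10) / (2*5) mod 19 = 7
x3 = s^2 - 2 x1 mod 19 = 7^2 - 2*18 = 13
y3 = s (x1 - x3) - y1 mod 19 = 7 * (18 - 13) - 5 = 11

2P = (13, 11)


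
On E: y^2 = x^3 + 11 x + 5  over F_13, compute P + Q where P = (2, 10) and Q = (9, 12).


P != Q, so use the chord formula.
s = (y2 - y1) / (x2 - x1) = (2) / (7) mod 13 = 4
x3 = s^2 - x1 - x2 mod 13 = 4^2 - 2 - 9 = 5
y3 = s (x1 - x3) - y1 mod 13 = 4 * (2 - 5) - 10 = 4

P + Q = (5, 4)


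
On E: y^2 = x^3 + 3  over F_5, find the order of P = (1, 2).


Compute successive multiples of P until we hit O:
  1P = (1, 2)
  2P = (2, 1)
  3P = (3, 0)
  4P = (2, 4)
  5P = (1, 3)
  6P = O

ord(P) = 6


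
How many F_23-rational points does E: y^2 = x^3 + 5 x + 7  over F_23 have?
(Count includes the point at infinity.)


For each x in F_23, count y with y^2 = x^3 + 5 x + 7 mod 23:
  x = 1: RHS = 13, y in [6, 17]  -> 2 point(s)
  x = 2: RHS = 2, y in [5, 18]  -> 2 point(s)
  x = 3: RHS = 3, y in [7, 16]  -> 2 point(s)
  x = 6: RHS = 0, y in [0]  -> 1 point(s)
  x = 11: RHS = 13, y in [6, 17]  -> 2 point(s)
  x = 12: RHS = 1, y in [1, 22]  -> 2 point(s)
  x = 18: RHS = 18, y in [8, 15]  -> 2 point(s)
  x = 21: RHS = 12, y in [9, 14]  -> 2 point(s)
  x = 22: RHS = 1, y in [1, 22]  -> 2 point(s)
Affine points: 17. Add the point at infinity: total = 18.

#E(F_23) = 18


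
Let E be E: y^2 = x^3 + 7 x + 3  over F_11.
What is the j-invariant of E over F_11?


Delta = -16(4 a^3 + 27 b^2) mod 11 = 10
-1728 * (4 a)^3 = -1728 * (4*7)^3 mod 11 = 4
j = 4 * 10^(-1) mod 11 = 7

j = 7 (mod 11)


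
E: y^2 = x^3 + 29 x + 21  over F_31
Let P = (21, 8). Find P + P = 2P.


Doubling: s = (3 x1^2 + a) / (2 y1)
s = (3*21^2 + 29) / (2*8) mod 31 = 7
x3 = s^2 - 2 x1 mod 31 = 7^2 - 2*21 = 7
y3 = s (x1 - x3) - y1 mod 31 = 7 * (21 - 7) - 8 = 28

2P = (7, 28)


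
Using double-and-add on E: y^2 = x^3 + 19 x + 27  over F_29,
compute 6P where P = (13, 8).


k = 6 = 110_2 (binary, LSB first: 011)
Double-and-add from P = (13, 8):
  bit 0 = 0: acc unchanged = O
  bit 1 = 1: acc = O + (23, 4) = (23, 4)
  bit 2 = 1: acc = (23, 4) + (8, 13) = (3, 13)

6P = (3, 13)


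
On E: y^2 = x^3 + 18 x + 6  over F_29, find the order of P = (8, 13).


Compute successive multiples of P until we hit O:
  1P = (8, 13)
  2P = (12, 6)
  3P = (3, 0)
  4P = (12, 23)
  5P = (8, 16)
  6P = O

ord(P) = 6


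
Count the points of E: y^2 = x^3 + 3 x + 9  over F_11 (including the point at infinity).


For each x in F_11, count y with y^2 = x^3 + 3 x + 9 mod 11:
  x = 0: RHS = 9, y in [3, 8]  -> 2 point(s)
  x = 2: RHS = 1, y in [1, 10]  -> 2 point(s)
  x = 3: RHS = 1, y in [1, 10]  -> 2 point(s)
  x = 6: RHS = 1, y in [1, 10]  -> 2 point(s)
  x = 10: RHS = 5, y in [4, 7]  -> 2 point(s)
Affine points: 10. Add the point at infinity: total = 11.

#E(F_11) = 11


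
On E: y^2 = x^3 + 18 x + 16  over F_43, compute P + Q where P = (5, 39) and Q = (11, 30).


P != Q, so use the chord formula.
s = (y2 - y1) / (x2 - x1) = (34) / (6) mod 43 = 20
x3 = s^2 - x1 - x2 mod 43 = 20^2 - 5 - 11 = 40
y3 = s (x1 - x3) - y1 mod 43 = 20 * (5 - 40) - 39 = 35

P + Q = (40, 35)


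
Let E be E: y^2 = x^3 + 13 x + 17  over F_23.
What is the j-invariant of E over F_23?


Delta = -16(4 a^3 + 27 b^2) mod 23 = 10
-1728 * (4 a)^3 = -1728 * (4*13)^3 mod 23 = 19
j = 19 * 10^(-1) mod 23 = 18

j = 18 (mod 23)


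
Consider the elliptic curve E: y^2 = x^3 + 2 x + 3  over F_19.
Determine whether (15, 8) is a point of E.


Check whether y^2 = x^3 + 2 x + 3 (mod 19) for (x, y) = (15, 8).
LHS: y^2 = 8^2 mod 19 = 7
RHS: x^3 + 2 x + 3 = 15^3 + 2*15 + 3 mod 19 = 7
LHS = RHS

Yes, on the curve


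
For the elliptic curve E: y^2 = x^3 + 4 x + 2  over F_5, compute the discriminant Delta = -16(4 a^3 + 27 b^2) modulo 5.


4 a^3 + 27 b^2 = 4*4^3 + 27*2^2 = 256 + 108 = 364
Delta = -16 * (364) = -5824
Delta mod 5 = 1

Delta = 1 (mod 5)
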